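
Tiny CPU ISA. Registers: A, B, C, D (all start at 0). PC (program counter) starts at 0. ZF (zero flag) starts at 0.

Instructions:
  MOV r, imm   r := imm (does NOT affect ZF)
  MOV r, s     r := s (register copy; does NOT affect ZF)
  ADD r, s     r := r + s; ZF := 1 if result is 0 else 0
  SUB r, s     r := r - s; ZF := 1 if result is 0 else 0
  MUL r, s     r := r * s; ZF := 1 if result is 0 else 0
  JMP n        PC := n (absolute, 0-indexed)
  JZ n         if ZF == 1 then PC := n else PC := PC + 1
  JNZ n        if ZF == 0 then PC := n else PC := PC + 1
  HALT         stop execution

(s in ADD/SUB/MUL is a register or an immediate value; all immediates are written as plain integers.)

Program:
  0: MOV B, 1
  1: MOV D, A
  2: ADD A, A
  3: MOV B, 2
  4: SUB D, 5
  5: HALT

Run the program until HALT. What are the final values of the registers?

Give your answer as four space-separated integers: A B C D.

Answer: 0 2 0 -5

Derivation:
Step 1: PC=0 exec 'MOV B, 1'. After: A=0 B=1 C=0 D=0 ZF=0 PC=1
Step 2: PC=1 exec 'MOV D, A'. After: A=0 B=1 C=0 D=0 ZF=0 PC=2
Step 3: PC=2 exec 'ADD A, A'. After: A=0 B=1 C=0 D=0 ZF=1 PC=3
Step 4: PC=3 exec 'MOV B, 2'. After: A=0 B=2 C=0 D=0 ZF=1 PC=4
Step 5: PC=4 exec 'SUB D, 5'. After: A=0 B=2 C=0 D=-5 ZF=0 PC=5
Step 6: PC=5 exec 'HALT'. After: A=0 B=2 C=0 D=-5 ZF=0 PC=5 HALTED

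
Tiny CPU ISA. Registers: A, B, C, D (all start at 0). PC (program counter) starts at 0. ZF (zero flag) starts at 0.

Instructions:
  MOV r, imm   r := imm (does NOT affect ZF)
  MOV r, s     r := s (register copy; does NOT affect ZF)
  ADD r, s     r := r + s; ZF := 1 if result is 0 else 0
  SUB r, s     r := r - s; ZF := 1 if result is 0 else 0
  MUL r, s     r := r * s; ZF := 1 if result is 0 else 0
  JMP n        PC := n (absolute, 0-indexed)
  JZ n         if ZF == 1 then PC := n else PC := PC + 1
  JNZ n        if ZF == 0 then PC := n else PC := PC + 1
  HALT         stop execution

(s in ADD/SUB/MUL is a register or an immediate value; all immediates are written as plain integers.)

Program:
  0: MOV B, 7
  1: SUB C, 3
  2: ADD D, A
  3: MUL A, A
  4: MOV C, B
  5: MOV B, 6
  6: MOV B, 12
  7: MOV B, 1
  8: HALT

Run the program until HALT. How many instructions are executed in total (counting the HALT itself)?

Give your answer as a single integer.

Answer: 9

Derivation:
Step 1: PC=0 exec 'MOV B, 7'. After: A=0 B=7 C=0 D=0 ZF=0 PC=1
Step 2: PC=1 exec 'SUB C, 3'. After: A=0 B=7 C=-3 D=0 ZF=0 PC=2
Step 3: PC=2 exec 'ADD D, A'. After: A=0 B=7 C=-3 D=0 ZF=1 PC=3
Step 4: PC=3 exec 'MUL A, A'. After: A=0 B=7 C=-3 D=0 ZF=1 PC=4
Step 5: PC=4 exec 'MOV C, B'. After: A=0 B=7 C=7 D=0 ZF=1 PC=5
Step 6: PC=5 exec 'MOV B, 6'. After: A=0 B=6 C=7 D=0 ZF=1 PC=6
Step 7: PC=6 exec 'MOV B, 12'. After: A=0 B=12 C=7 D=0 ZF=1 PC=7
Step 8: PC=7 exec 'MOV B, 1'. After: A=0 B=1 C=7 D=0 ZF=1 PC=8
Step 9: PC=8 exec 'HALT'. After: A=0 B=1 C=7 D=0 ZF=1 PC=8 HALTED
Total instructions executed: 9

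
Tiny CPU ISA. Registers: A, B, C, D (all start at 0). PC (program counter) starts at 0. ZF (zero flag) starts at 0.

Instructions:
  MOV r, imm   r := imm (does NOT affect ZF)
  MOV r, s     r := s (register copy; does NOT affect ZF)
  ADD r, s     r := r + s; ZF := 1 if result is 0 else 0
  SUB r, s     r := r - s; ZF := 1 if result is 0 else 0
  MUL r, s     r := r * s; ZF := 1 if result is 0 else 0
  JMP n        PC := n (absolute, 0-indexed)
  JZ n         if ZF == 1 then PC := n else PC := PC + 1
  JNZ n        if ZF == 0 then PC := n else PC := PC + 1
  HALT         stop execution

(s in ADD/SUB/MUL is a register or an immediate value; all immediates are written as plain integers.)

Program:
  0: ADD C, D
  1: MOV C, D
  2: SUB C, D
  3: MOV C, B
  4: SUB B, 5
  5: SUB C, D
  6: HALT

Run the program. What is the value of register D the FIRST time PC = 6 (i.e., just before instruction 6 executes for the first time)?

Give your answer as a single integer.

Step 1: PC=0 exec 'ADD C, D'. After: A=0 B=0 C=0 D=0 ZF=1 PC=1
Step 2: PC=1 exec 'MOV C, D'. After: A=0 B=0 C=0 D=0 ZF=1 PC=2
Step 3: PC=2 exec 'SUB C, D'. After: A=0 B=0 C=0 D=0 ZF=1 PC=3
Step 4: PC=3 exec 'MOV C, B'. After: A=0 B=0 C=0 D=0 ZF=1 PC=4
Step 5: PC=4 exec 'SUB B, 5'. After: A=0 B=-5 C=0 D=0 ZF=0 PC=5
Step 6: PC=5 exec 'SUB C, D'. After: A=0 B=-5 C=0 D=0 ZF=1 PC=6
First time PC=6: D=0

0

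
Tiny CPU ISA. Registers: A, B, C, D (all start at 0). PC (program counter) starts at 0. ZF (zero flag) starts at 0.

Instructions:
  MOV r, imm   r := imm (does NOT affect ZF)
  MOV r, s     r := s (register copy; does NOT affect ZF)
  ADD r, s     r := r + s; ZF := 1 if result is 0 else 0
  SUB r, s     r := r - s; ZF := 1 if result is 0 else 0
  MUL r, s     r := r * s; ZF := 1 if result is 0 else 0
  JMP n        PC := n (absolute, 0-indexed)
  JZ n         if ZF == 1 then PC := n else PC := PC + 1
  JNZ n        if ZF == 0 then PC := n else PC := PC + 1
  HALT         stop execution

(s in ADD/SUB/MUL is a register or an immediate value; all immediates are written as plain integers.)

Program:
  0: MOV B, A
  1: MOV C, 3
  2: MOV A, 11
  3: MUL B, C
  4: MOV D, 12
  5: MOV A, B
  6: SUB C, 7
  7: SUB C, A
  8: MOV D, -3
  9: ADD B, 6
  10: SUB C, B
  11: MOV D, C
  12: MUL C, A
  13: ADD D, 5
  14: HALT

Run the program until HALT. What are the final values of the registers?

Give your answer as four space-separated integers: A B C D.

Answer: 0 6 0 -5

Derivation:
Step 1: PC=0 exec 'MOV B, A'. After: A=0 B=0 C=0 D=0 ZF=0 PC=1
Step 2: PC=1 exec 'MOV C, 3'. After: A=0 B=0 C=3 D=0 ZF=0 PC=2
Step 3: PC=2 exec 'MOV A, 11'. After: A=11 B=0 C=3 D=0 ZF=0 PC=3
Step 4: PC=3 exec 'MUL B, C'. After: A=11 B=0 C=3 D=0 ZF=1 PC=4
Step 5: PC=4 exec 'MOV D, 12'. After: A=11 B=0 C=3 D=12 ZF=1 PC=5
Step 6: PC=5 exec 'MOV A, B'. After: A=0 B=0 C=3 D=12 ZF=1 PC=6
Step 7: PC=6 exec 'SUB C, 7'. After: A=0 B=0 C=-4 D=12 ZF=0 PC=7
Step 8: PC=7 exec 'SUB C, A'. After: A=0 B=0 C=-4 D=12 ZF=0 PC=8
Step 9: PC=8 exec 'MOV D, -3'. After: A=0 B=0 C=-4 D=-3 ZF=0 PC=9
Step 10: PC=9 exec 'ADD B, 6'. After: A=0 B=6 C=-4 D=-3 ZF=0 PC=10
Step 11: PC=10 exec 'SUB C, B'. After: A=0 B=6 C=-10 D=-3 ZF=0 PC=11
Step 12: PC=11 exec 'MOV D, C'. After: A=0 B=6 C=-10 D=-10 ZF=0 PC=12
Step 13: PC=12 exec 'MUL C, A'. After: A=0 B=6 C=0 D=-10 ZF=1 PC=13
Step 14: PC=13 exec 'ADD D, 5'. After: A=0 B=6 C=0 D=-5 ZF=0 PC=14
Step 15: PC=14 exec 'HALT'. After: A=0 B=6 C=0 D=-5 ZF=0 PC=14 HALTED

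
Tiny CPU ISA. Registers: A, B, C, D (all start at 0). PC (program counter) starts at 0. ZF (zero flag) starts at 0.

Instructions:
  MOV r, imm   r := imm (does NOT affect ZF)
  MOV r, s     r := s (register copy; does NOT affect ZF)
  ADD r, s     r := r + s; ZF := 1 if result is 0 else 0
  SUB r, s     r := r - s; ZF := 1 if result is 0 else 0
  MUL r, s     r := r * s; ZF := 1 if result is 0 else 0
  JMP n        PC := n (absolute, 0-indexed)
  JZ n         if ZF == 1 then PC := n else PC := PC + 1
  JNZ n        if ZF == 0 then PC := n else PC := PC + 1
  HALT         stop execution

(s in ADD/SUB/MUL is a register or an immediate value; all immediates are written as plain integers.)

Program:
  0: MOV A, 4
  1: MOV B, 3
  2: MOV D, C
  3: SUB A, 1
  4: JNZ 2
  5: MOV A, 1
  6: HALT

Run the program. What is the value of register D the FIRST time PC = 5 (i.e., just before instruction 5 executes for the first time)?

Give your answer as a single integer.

Step 1: PC=0 exec 'MOV A, 4'. After: A=4 B=0 C=0 D=0 ZF=0 PC=1
Step 2: PC=1 exec 'MOV B, 3'. After: A=4 B=3 C=0 D=0 ZF=0 PC=2
Step 3: PC=2 exec 'MOV D, C'. After: A=4 B=3 C=0 D=0 ZF=0 PC=3
Step 4: PC=3 exec 'SUB A, 1'. After: A=3 B=3 C=0 D=0 ZF=0 PC=4
Step 5: PC=4 exec 'JNZ 2'. After: A=3 B=3 C=0 D=0 ZF=0 PC=2
Step 6: PC=2 exec 'MOV D, C'. After: A=3 B=3 C=0 D=0 ZF=0 PC=3
Step 7: PC=3 exec 'SUB A, 1'. After: A=2 B=3 C=0 D=0 ZF=0 PC=4
Step 8: PC=4 exec 'JNZ 2'. After: A=2 B=3 C=0 D=0 ZF=0 PC=2
Step 9: PC=2 exec 'MOV D, C'. After: A=2 B=3 C=0 D=0 ZF=0 PC=3
Step 10: PC=3 exec 'SUB A, 1'. After: A=1 B=3 C=0 D=0 ZF=0 PC=4
Step 11: PC=4 exec 'JNZ 2'. After: A=1 B=3 C=0 D=0 ZF=0 PC=2
Step 12: PC=2 exec 'MOV D, C'. After: A=1 B=3 C=0 D=0 ZF=0 PC=3
Step 13: PC=3 exec 'SUB A, 1'. After: A=0 B=3 C=0 D=0 ZF=1 PC=4
Step 14: PC=4 exec 'JNZ 2'. After: A=0 B=3 C=0 D=0 ZF=1 PC=5
First time PC=5: D=0

0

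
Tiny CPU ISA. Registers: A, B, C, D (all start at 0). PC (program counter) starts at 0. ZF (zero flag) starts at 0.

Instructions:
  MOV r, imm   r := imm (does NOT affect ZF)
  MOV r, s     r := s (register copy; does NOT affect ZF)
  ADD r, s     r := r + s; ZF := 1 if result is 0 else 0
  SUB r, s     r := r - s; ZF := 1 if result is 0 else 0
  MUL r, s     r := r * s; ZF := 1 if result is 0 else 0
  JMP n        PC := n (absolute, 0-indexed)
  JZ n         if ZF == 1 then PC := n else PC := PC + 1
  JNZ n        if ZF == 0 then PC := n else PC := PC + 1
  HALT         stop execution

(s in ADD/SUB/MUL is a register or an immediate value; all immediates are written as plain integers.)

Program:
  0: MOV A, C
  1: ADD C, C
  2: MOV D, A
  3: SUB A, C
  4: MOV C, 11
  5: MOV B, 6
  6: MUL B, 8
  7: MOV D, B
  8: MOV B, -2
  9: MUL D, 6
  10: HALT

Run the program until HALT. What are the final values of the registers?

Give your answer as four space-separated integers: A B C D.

Step 1: PC=0 exec 'MOV A, C'. After: A=0 B=0 C=0 D=0 ZF=0 PC=1
Step 2: PC=1 exec 'ADD C, C'. After: A=0 B=0 C=0 D=0 ZF=1 PC=2
Step 3: PC=2 exec 'MOV D, A'. After: A=0 B=0 C=0 D=0 ZF=1 PC=3
Step 4: PC=3 exec 'SUB A, C'. After: A=0 B=0 C=0 D=0 ZF=1 PC=4
Step 5: PC=4 exec 'MOV C, 11'. After: A=0 B=0 C=11 D=0 ZF=1 PC=5
Step 6: PC=5 exec 'MOV B, 6'. After: A=0 B=6 C=11 D=0 ZF=1 PC=6
Step 7: PC=6 exec 'MUL B, 8'. After: A=0 B=48 C=11 D=0 ZF=0 PC=7
Step 8: PC=7 exec 'MOV D, B'. After: A=0 B=48 C=11 D=48 ZF=0 PC=8
Step 9: PC=8 exec 'MOV B, -2'. After: A=0 B=-2 C=11 D=48 ZF=0 PC=9
Step 10: PC=9 exec 'MUL D, 6'. After: A=0 B=-2 C=11 D=288 ZF=0 PC=10
Step 11: PC=10 exec 'HALT'. After: A=0 B=-2 C=11 D=288 ZF=0 PC=10 HALTED

Answer: 0 -2 11 288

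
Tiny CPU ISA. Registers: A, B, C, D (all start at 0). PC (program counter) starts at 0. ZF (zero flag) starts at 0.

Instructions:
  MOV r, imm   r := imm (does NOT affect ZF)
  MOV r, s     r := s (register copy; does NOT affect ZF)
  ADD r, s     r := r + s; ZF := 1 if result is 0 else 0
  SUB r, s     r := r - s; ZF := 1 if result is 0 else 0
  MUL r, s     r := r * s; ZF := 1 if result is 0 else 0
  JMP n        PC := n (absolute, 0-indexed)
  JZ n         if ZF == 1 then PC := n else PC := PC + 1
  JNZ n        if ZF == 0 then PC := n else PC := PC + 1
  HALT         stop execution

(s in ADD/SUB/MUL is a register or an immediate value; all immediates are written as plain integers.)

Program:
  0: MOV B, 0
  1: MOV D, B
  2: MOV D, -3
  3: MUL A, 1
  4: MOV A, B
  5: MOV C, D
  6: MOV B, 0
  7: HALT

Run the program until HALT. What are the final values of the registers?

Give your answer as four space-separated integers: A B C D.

Step 1: PC=0 exec 'MOV B, 0'. After: A=0 B=0 C=0 D=0 ZF=0 PC=1
Step 2: PC=1 exec 'MOV D, B'. After: A=0 B=0 C=0 D=0 ZF=0 PC=2
Step 3: PC=2 exec 'MOV D, -3'. After: A=0 B=0 C=0 D=-3 ZF=0 PC=3
Step 4: PC=3 exec 'MUL A, 1'. After: A=0 B=0 C=0 D=-3 ZF=1 PC=4
Step 5: PC=4 exec 'MOV A, B'. After: A=0 B=0 C=0 D=-3 ZF=1 PC=5
Step 6: PC=5 exec 'MOV C, D'. After: A=0 B=0 C=-3 D=-3 ZF=1 PC=6
Step 7: PC=6 exec 'MOV B, 0'. After: A=0 B=0 C=-3 D=-3 ZF=1 PC=7
Step 8: PC=7 exec 'HALT'. After: A=0 B=0 C=-3 D=-3 ZF=1 PC=7 HALTED

Answer: 0 0 -3 -3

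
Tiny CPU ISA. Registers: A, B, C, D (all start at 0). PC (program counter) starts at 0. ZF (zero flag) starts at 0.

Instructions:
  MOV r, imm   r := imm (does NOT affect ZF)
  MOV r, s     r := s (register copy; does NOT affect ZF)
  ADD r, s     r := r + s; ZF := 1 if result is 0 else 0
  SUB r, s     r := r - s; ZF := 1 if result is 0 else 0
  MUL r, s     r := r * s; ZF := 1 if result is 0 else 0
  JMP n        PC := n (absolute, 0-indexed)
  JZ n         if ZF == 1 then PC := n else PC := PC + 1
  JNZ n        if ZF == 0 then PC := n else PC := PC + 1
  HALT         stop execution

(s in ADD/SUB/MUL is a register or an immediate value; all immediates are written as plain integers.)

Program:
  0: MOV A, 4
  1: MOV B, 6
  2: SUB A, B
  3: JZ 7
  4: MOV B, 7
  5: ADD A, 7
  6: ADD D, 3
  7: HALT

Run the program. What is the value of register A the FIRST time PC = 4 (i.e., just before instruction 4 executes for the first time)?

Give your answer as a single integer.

Step 1: PC=0 exec 'MOV A, 4'. After: A=4 B=0 C=0 D=0 ZF=0 PC=1
Step 2: PC=1 exec 'MOV B, 6'. After: A=4 B=6 C=0 D=0 ZF=0 PC=2
Step 3: PC=2 exec 'SUB A, B'. After: A=-2 B=6 C=0 D=0 ZF=0 PC=3
Step 4: PC=3 exec 'JZ 7'. After: A=-2 B=6 C=0 D=0 ZF=0 PC=4
First time PC=4: A=-2

-2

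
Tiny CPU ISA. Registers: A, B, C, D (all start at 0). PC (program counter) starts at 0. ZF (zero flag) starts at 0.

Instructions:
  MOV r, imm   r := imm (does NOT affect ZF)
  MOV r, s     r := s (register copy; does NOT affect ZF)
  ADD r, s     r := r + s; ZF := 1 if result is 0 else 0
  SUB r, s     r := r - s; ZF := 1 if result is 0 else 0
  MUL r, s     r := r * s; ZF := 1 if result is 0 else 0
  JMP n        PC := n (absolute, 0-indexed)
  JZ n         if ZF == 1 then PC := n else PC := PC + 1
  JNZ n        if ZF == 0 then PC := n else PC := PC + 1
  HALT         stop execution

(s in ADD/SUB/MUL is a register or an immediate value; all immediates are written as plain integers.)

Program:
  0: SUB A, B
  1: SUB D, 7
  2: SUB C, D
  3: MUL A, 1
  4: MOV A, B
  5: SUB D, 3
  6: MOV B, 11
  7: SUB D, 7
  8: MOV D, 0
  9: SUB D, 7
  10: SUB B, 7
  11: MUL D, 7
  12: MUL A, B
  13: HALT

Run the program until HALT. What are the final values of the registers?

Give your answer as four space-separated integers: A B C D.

Step 1: PC=0 exec 'SUB A, B'. After: A=0 B=0 C=0 D=0 ZF=1 PC=1
Step 2: PC=1 exec 'SUB D, 7'. After: A=0 B=0 C=0 D=-7 ZF=0 PC=2
Step 3: PC=2 exec 'SUB C, D'. After: A=0 B=0 C=7 D=-7 ZF=0 PC=3
Step 4: PC=3 exec 'MUL A, 1'. After: A=0 B=0 C=7 D=-7 ZF=1 PC=4
Step 5: PC=4 exec 'MOV A, B'. After: A=0 B=0 C=7 D=-7 ZF=1 PC=5
Step 6: PC=5 exec 'SUB D, 3'. After: A=0 B=0 C=7 D=-10 ZF=0 PC=6
Step 7: PC=6 exec 'MOV B, 11'. After: A=0 B=11 C=7 D=-10 ZF=0 PC=7
Step 8: PC=7 exec 'SUB D, 7'. After: A=0 B=11 C=7 D=-17 ZF=0 PC=8
Step 9: PC=8 exec 'MOV D, 0'. After: A=0 B=11 C=7 D=0 ZF=0 PC=9
Step 10: PC=9 exec 'SUB D, 7'. After: A=0 B=11 C=7 D=-7 ZF=0 PC=10
Step 11: PC=10 exec 'SUB B, 7'. After: A=0 B=4 C=7 D=-7 ZF=0 PC=11
Step 12: PC=11 exec 'MUL D, 7'. After: A=0 B=4 C=7 D=-49 ZF=0 PC=12
Step 13: PC=12 exec 'MUL A, B'. After: A=0 B=4 C=7 D=-49 ZF=1 PC=13
Step 14: PC=13 exec 'HALT'. After: A=0 B=4 C=7 D=-49 ZF=1 PC=13 HALTED

Answer: 0 4 7 -49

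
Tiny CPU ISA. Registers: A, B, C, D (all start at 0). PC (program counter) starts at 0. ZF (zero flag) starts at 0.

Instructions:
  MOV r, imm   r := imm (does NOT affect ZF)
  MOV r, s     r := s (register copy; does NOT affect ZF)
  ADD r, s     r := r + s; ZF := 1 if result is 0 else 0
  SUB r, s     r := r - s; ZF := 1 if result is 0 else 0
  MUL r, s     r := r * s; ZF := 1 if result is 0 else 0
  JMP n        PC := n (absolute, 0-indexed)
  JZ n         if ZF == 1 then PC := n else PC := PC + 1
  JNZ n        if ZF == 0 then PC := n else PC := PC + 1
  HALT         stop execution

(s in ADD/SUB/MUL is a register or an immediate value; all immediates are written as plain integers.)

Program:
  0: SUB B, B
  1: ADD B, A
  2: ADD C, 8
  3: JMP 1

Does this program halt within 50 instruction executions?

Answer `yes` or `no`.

Answer: no

Derivation:
Step 1: PC=0 exec 'SUB B, B'. After: A=0 B=0 C=0 D=0 ZF=1 PC=1
Step 2: PC=1 exec 'ADD B, A'. After: A=0 B=0 C=0 D=0 ZF=1 PC=2
Step 3: PC=2 exec 'ADD C, 8'. After: A=0 B=0 C=8 D=0 ZF=0 PC=3
Step 4: PC=3 exec 'JMP 1'. After: A=0 B=0 C=8 D=0 ZF=0 PC=1
Step 5: PC=1 exec 'ADD B, A'. After: A=0 B=0 C=8 D=0 ZF=1 PC=2
Step 6: PC=2 exec 'ADD C, 8'. After: A=0 B=0 C=16 D=0 ZF=0 PC=3
Step 7: PC=3 exec 'JMP 1'. After: A=0 B=0 C=16 D=0 ZF=0 PC=1
Step 8: PC=1 exec 'ADD B, A'. After: A=0 B=0 C=16 D=0 ZF=1 PC=2
Step 9: PC=2 exec 'ADD C, 8'. After: A=0 B=0 C=24 D=0 ZF=0 PC=3
Step 10: PC=3 exec 'JMP 1'. After: A=0 B=0 C=24 D=0 ZF=0 PC=1
Step 11: PC=1 exec 'ADD B, A'. After: A=0 B=0 C=24 D=0 ZF=1 PC=2
Step 12: PC=2 exec 'ADD C, 8'. After: A=0 B=0 C=32 D=0 ZF=0 PC=3
Step 13: PC=3 exec 'JMP 1'. After: A=0 B=0 C=32 D=0 ZF=0 PC=1
Step 14: PC=1 exec 'ADD B, A'. After: A=0 B=0 C=32 D=0 ZF=1 PC=2
Step 15: PC=2 exec 'ADD C, 8'. After: A=0 B=0 C=40 D=0 ZF=0 PC=3
After 50 steps: not halted. PC revisits the same instructions with no path to HALT; will never halt.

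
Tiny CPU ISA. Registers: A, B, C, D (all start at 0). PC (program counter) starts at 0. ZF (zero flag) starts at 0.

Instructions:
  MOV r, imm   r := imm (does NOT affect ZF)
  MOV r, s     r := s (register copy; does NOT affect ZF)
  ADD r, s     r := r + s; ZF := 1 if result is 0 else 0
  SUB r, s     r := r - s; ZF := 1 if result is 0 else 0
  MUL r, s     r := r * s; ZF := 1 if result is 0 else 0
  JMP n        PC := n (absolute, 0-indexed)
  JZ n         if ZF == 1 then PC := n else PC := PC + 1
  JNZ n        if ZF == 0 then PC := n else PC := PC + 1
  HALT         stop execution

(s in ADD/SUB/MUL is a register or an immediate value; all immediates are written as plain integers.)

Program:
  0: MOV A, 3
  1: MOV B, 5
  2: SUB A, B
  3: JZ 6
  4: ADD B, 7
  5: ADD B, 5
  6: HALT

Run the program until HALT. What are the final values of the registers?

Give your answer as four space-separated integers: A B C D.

Step 1: PC=0 exec 'MOV A, 3'. After: A=3 B=0 C=0 D=0 ZF=0 PC=1
Step 2: PC=1 exec 'MOV B, 5'. After: A=3 B=5 C=0 D=0 ZF=0 PC=2
Step 3: PC=2 exec 'SUB A, B'. After: A=-2 B=5 C=0 D=0 ZF=0 PC=3
Step 4: PC=3 exec 'JZ 6'. After: A=-2 B=5 C=0 D=0 ZF=0 PC=4
Step 5: PC=4 exec 'ADD B, 7'. After: A=-2 B=12 C=0 D=0 ZF=0 PC=5
Step 6: PC=5 exec 'ADD B, 5'. After: A=-2 B=17 C=0 D=0 ZF=0 PC=6
Step 7: PC=6 exec 'HALT'. After: A=-2 B=17 C=0 D=0 ZF=0 PC=6 HALTED

Answer: -2 17 0 0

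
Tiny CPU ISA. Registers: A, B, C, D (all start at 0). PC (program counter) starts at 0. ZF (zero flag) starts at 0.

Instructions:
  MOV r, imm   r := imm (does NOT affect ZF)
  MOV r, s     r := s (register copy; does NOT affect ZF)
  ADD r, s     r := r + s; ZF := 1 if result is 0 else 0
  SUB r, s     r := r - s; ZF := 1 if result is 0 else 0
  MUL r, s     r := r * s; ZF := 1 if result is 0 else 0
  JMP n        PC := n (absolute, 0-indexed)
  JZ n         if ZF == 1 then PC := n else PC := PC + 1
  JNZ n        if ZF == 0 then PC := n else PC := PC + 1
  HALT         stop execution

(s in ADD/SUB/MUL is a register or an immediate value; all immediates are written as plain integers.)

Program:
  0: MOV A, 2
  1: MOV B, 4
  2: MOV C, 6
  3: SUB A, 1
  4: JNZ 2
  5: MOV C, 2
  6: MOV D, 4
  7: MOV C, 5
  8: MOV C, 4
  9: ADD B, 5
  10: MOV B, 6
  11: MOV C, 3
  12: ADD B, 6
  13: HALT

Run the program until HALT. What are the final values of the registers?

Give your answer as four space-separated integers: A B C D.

Answer: 0 12 3 4

Derivation:
Step 1: PC=0 exec 'MOV A, 2'. After: A=2 B=0 C=0 D=0 ZF=0 PC=1
Step 2: PC=1 exec 'MOV B, 4'. After: A=2 B=4 C=0 D=0 ZF=0 PC=2
Step 3: PC=2 exec 'MOV C, 6'. After: A=2 B=4 C=6 D=0 ZF=0 PC=3
Step 4: PC=3 exec 'SUB A, 1'. After: A=1 B=4 C=6 D=0 ZF=0 PC=4
Step 5: PC=4 exec 'JNZ 2'. After: A=1 B=4 C=6 D=0 ZF=0 PC=2
Step 6: PC=2 exec 'MOV C, 6'. After: A=1 B=4 C=6 D=0 ZF=0 PC=3
Step 7: PC=3 exec 'SUB A, 1'. After: A=0 B=4 C=6 D=0 ZF=1 PC=4
Step 8: PC=4 exec 'JNZ 2'. After: A=0 B=4 C=6 D=0 ZF=1 PC=5
Step 9: PC=5 exec 'MOV C, 2'. After: A=0 B=4 C=2 D=0 ZF=1 PC=6
Step 10: PC=6 exec 'MOV D, 4'. After: A=0 B=4 C=2 D=4 ZF=1 PC=7
Step 11: PC=7 exec 'MOV C, 5'. After: A=0 B=4 C=5 D=4 ZF=1 PC=8
Step 12: PC=8 exec 'MOV C, 4'. After: A=0 B=4 C=4 D=4 ZF=1 PC=9
Step 13: PC=9 exec 'ADD B, 5'. After: A=0 B=9 C=4 D=4 ZF=0 PC=10
Step 14: PC=10 exec 'MOV B, 6'. After: A=0 B=6 C=4 D=4 ZF=0 PC=11
Step 15: PC=11 exec 'MOV C, 3'. After: A=0 B=6 C=3 D=4 ZF=0 PC=12
Step 16: PC=12 exec 'ADD B, 6'. After: A=0 B=12 C=3 D=4 ZF=0 PC=13
Step 17: PC=13 exec 'HALT'. After: A=0 B=12 C=3 D=4 ZF=0 PC=13 HALTED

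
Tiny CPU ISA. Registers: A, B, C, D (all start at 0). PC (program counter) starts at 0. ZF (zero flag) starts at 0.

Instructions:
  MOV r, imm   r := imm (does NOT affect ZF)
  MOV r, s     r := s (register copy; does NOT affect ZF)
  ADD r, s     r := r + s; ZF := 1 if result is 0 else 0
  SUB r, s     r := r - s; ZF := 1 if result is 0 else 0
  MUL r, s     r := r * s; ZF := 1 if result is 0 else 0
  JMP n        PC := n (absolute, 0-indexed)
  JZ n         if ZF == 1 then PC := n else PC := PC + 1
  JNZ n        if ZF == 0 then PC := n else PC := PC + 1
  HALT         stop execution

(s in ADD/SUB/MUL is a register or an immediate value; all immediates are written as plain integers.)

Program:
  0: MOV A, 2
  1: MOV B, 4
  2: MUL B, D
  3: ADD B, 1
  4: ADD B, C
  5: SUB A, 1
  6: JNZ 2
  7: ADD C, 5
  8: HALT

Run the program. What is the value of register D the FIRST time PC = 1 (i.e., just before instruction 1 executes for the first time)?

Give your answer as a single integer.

Step 1: PC=0 exec 'MOV A, 2'. After: A=2 B=0 C=0 D=0 ZF=0 PC=1
First time PC=1: D=0

0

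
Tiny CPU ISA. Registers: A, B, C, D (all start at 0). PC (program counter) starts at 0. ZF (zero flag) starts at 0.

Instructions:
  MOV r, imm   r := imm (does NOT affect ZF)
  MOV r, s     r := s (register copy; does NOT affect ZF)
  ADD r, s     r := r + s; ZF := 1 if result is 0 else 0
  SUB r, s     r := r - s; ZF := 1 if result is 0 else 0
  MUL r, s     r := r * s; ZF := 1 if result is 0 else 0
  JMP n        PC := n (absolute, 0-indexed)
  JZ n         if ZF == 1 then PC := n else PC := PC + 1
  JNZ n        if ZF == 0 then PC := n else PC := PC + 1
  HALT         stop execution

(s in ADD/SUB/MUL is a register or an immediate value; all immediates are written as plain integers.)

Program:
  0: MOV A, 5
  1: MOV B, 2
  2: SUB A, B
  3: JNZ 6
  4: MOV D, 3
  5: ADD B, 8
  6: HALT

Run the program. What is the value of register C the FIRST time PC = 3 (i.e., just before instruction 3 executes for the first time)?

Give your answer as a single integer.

Step 1: PC=0 exec 'MOV A, 5'. After: A=5 B=0 C=0 D=0 ZF=0 PC=1
Step 2: PC=1 exec 'MOV B, 2'. After: A=5 B=2 C=0 D=0 ZF=0 PC=2
Step 3: PC=2 exec 'SUB A, B'. After: A=3 B=2 C=0 D=0 ZF=0 PC=3
First time PC=3: C=0

0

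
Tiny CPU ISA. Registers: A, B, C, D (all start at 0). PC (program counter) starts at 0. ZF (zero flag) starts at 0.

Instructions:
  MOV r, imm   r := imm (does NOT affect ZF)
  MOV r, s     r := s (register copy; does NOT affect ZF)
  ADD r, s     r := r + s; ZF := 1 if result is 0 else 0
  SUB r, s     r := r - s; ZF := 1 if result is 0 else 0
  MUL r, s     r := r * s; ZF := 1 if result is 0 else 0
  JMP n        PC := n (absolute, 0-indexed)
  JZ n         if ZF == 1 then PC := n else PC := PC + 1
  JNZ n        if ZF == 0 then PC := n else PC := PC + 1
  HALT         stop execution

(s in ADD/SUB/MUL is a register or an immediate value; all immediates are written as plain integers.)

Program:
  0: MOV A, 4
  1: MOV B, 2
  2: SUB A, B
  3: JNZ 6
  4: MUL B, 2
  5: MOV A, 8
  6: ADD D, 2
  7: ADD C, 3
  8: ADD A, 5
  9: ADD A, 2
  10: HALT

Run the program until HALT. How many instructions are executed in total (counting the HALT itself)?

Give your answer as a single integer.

Answer: 9

Derivation:
Step 1: PC=0 exec 'MOV A, 4'. After: A=4 B=0 C=0 D=0 ZF=0 PC=1
Step 2: PC=1 exec 'MOV B, 2'. After: A=4 B=2 C=0 D=0 ZF=0 PC=2
Step 3: PC=2 exec 'SUB A, B'. After: A=2 B=2 C=0 D=0 ZF=0 PC=3
Step 4: PC=3 exec 'JNZ 6'. After: A=2 B=2 C=0 D=0 ZF=0 PC=6
Step 5: PC=6 exec 'ADD D, 2'. After: A=2 B=2 C=0 D=2 ZF=0 PC=7
Step 6: PC=7 exec 'ADD C, 3'. After: A=2 B=2 C=3 D=2 ZF=0 PC=8
Step 7: PC=8 exec 'ADD A, 5'. After: A=7 B=2 C=3 D=2 ZF=0 PC=9
Step 8: PC=9 exec 'ADD A, 2'. After: A=9 B=2 C=3 D=2 ZF=0 PC=10
Step 9: PC=10 exec 'HALT'. After: A=9 B=2 C=3 D=2 ZF=0 PC=10 HALTED
Total instructions executed: 9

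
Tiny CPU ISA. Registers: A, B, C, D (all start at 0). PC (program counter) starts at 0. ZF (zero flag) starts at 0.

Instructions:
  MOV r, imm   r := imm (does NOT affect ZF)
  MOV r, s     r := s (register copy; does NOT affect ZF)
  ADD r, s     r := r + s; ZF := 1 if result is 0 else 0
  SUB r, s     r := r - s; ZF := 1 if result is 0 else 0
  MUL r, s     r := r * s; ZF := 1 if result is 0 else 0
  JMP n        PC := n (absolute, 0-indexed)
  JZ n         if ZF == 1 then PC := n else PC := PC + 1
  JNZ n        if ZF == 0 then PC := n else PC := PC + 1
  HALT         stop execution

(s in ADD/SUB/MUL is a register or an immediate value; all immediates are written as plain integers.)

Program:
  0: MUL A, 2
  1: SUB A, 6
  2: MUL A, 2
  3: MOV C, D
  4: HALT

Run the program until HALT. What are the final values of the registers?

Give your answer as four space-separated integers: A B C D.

Answer: -12 0 0 0

Derivation:
Step 1: PC=0 exec 'MUL A, 2'. After: A=0 B=0 C=0 D=0 ZF=1 PC=1
Step 2: PC=1 exec 'SUB A, 6'. After: A=-6 B=0 C=0 D=0 ZF=0 PC=2
Step 3: PC=2 exec 'MUL A, 2'. After: A=-12 B=0 C=0 D=0 ZF=0 PC=3
Step 4: PC=3 exec 'MOV C, D'. After: A=-12 B=0 C=0 D=0 ZF=0 PC=4
Step 5: PC=4 exec 'HALT'. After: A=-12 B=0 C=0 D=0 ZF=0 PC=4 HALTED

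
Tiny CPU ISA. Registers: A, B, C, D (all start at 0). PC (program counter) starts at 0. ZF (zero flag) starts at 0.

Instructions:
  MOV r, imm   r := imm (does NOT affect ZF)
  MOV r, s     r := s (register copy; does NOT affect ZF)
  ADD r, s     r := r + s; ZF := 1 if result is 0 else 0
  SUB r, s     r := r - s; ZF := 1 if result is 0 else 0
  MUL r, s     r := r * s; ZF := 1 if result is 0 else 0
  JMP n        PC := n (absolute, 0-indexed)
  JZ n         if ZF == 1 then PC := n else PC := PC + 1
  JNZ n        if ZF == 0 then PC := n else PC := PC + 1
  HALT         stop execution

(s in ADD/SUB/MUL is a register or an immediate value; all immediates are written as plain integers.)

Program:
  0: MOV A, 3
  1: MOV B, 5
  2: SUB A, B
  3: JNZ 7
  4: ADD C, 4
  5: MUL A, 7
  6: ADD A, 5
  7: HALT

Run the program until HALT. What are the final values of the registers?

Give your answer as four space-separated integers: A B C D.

Step 1: PC=0 exec 'MOV A, 3'. After: A=3 B=0 C=0 D=0 ZF=0 PC=1
Step 2: PC=1 exec 'MOV B, 5'. After: A=3 B=5 C=0 D=0 ZF=0 PC=2
Step 3: PC=2 exec 'SUB A, B'. After: A=-2 B=5 C=0 D=0 ZF=0 PC=3
Step 4: PC=3 exec 'JNZ 7'. After: A=-2 B=5 C=0 D=0 ZF=0 PC=7
Step 5: PC=7 exec 'HALT'. After: A=-2 B=5 C=0 D=0 ZF=0 PC=7 HALTED

Answer: -2 5 0 0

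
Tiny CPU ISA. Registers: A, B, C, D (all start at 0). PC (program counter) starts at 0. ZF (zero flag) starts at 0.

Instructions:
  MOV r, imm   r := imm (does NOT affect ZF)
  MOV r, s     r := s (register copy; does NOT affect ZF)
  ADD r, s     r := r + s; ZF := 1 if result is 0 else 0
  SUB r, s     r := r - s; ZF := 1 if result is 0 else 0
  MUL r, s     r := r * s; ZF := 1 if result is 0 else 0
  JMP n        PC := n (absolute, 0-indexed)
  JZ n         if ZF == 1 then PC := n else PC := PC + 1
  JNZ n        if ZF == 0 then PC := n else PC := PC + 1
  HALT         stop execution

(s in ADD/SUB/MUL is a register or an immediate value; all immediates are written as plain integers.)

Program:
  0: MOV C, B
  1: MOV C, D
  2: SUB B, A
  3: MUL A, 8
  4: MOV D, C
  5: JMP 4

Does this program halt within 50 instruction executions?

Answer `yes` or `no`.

Step 1: PC=0 exec 'MOV C, B'. After: A=0 B=0 C=0 D=0 ZF=0 PC=1
Step 2: PC=1 exec 'MOV C, D'. After: A=0 B=0 C=0 D=0 ZF=0 PC=2
Step 3: PC=2 exec 'SUB B, A'. After: A=0 B=0 C=0 D=0 ZF=1 PC=3
Step 4: PC=3 exec 'MUL A, 8'. After: A=0 B=0 C=0 D=0 ZF=1 PC=4
Step 5: PC=4 exec 'MOV D, C'. After: A=0 B=0 C=0 D=0 ZF=1 PC=5
Step 6: PC=5 exec 'JMP 4'. After: A=0 B=0 C=0 D=0 ZF=1 PC=4
State after step 6 equals state after step 4: the program is in a cycle of length 2 and will never halt.

Answer: no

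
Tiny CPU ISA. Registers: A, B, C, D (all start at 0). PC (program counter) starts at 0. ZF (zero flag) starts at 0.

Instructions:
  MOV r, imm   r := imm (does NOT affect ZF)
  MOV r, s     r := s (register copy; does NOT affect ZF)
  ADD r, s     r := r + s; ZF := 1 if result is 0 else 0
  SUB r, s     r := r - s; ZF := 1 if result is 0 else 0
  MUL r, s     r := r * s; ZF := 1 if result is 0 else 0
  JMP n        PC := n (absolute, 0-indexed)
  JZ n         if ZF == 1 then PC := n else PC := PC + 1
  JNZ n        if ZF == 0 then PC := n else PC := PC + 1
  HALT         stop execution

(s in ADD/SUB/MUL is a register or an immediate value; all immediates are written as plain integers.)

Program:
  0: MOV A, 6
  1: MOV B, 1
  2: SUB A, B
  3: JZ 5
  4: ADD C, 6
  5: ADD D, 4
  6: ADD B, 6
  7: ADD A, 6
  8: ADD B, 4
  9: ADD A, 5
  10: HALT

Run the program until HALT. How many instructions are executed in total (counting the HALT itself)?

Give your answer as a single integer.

Answer: 11

Derivation:
Step 1: PC=0 exec 'MOV A, 6'. After: A=6 B=0 C=0 D=0 ZF=0 PC=1
Step 2: PC=1 exec 'MOV B, 1'. After: A=6 B=1 C=0 D=0 ZF=0 PC=2
Step 3: PC=2 exec 'SUB A, B'. After: A=5 B=1 C=0 D=0 ZF=0 PC=3
Step 4: PC=3 exec 'JZ 5'. After: A=5 B=1 C=0 D=0 ZF=0 PC=4
Step 5: PC=4 exec 'ADD C, 6'. After: A=5 B=1 C=6 D=0 ZF=0 PC=5
Step 6: PC=5 exec 'ADD D, 4'. After: A=5 B=1 C=6 D=4 ZF=0 PC=6
Step 7: PC=6 exec 'ADD B, 6'. After: A=5 B=7 C=6 D=4 ZF=0 PC=7
Step 8: PC=7 exec 'ADD A, 6'. After: A=11 B=7 C=6 D=4 ZF=0 PC=8
Step 9: PC=8 exec 'ADD B, 4'. After: A=11 B=11 C=6 D=4 ZF=0 PC=9
Step 10: PC=9 exec 'ADD A, 5'. After: A=16 B=11 C=6 D=4 ZF=0 PC=10
Step 11: PC=10 exec 'HALT'. After: A=16 B=11 C=6 D=4 ZF=0 PC=10 HALTED
Total instructions executed: 11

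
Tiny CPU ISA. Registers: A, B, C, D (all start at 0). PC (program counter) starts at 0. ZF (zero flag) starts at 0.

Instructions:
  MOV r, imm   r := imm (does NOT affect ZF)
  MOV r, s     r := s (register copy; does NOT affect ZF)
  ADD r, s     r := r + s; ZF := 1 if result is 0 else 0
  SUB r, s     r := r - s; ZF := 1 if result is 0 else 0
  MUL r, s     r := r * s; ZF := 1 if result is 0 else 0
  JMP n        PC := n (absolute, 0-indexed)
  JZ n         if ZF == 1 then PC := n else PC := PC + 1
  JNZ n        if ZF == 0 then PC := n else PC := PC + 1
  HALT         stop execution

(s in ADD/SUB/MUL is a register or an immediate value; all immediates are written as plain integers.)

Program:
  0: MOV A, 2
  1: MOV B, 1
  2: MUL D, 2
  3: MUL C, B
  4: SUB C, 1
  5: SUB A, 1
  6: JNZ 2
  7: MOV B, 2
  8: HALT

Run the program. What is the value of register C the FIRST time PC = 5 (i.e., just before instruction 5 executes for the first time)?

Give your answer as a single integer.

Step 1: PC=0 exec 'MOV A, 2'. After: A=2 B=0 C=0 D=0 ZF=0 PC=1
Step 2: PC=1 exec 'MOV B, 1'. After: A=2 B=1 C=0 D=0 ZF=0 PC=2
Step 3: PC=2 exec 'MUL D, 2'. After: A=2 B=1 C=0 D=0 ZF=1 PC=3
Step 4: PC=3 exec 'MUL C, B'. After: A=2 B=1 C=0 D=0 ZF=1 PC=4
Step 5: PC=4 exec 'SUB C, 1'. After: A=2 B=1 C=-1 D=0 ZF=0 PC=5
First time PC=5: C=-1

-1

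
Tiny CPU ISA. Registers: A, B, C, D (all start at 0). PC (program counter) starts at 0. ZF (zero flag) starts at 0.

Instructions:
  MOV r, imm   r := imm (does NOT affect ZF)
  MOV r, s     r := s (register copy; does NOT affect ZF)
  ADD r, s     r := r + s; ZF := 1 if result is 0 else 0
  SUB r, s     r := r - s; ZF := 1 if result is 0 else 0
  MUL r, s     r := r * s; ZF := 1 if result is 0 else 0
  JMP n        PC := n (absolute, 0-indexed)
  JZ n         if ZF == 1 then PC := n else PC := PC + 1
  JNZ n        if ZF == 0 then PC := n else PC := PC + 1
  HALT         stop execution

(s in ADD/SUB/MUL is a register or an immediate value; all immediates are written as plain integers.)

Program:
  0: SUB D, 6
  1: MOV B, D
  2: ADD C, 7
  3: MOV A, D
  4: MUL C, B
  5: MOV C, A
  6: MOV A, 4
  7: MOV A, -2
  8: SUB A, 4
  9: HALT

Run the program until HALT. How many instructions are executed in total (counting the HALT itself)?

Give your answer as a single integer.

Step 1: PC=0 exec 'SUB D, 6'. After: A=0 B=0 C=0 D=-6 ZF=0 PC=1
Step 2: PC=1 exec 'MOV B, D'. After: A=0 B=-6 C=0 D=-6 ZF=0 PC=2
Step 3: PC=2 exec 'ADD C, 7'. After: A=0 B=-6 C=7 D=-6 ZF=0 PC=3
Step 4: PC=3 exec 'MOV A, D'. After: A=-6 B=-6 C=7 D=-6 ZF=0 PC=4
Step 5: PC=4 exec 'MUL C, B'. After: A=-6 B=-6 C=-42 D=-6 ZF=0 PC=5
Step 6: PC=5 exec 'MOV C, A'. After: A=-6 B=-6 C=-6 D=-6 ZF=0 PC=6
Step 7: PC=6 exec 'MOV A, 4'. After: A=4 B=-6 C=-6 D=-6 ZF=0 PC=7
Step 8: PC=7 exec 'MOV A, -2'. After: A=-2 B=-6 C=-6 D=-6 ZF=0 PC=8
Step 9: PC=8 exec 'SUB A, 4'. After: A=-6 B=-6 C=-6 D=-6 ZF=0 PC=9
Step 10: PC=9 exec 'HALT'. After: A=-6 B=-6 C=-6 D=-6 ZF=0 PC=9 HALTED
Total instructions executed: 10

Answer: 10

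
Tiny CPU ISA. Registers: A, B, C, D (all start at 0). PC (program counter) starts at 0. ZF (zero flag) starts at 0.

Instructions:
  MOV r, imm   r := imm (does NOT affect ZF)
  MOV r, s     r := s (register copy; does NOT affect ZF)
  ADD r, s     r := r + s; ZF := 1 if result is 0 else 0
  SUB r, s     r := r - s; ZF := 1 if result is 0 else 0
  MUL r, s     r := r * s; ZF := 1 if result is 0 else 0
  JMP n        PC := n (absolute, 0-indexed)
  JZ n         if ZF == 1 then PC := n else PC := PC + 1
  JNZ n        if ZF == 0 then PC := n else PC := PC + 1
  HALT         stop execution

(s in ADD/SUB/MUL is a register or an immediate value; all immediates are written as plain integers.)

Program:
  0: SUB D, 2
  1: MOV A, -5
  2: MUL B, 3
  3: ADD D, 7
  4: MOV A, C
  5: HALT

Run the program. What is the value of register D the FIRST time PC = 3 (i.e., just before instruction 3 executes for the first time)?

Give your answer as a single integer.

Step 1: PC=0 exec 'SUB D, 2'. After: A=0 B=0 C=0 D=-2 ZF=0 PC=1
Step 2: PC=1 exec 'MOV A, -5'. After: A=-5 B=0 C=0 D=-2 ZF=0 PC=2
Step 3: PC=2 exec 'MUL B, 3'. After: A=-5 B=0 C=0 D=-2 ZF=1 PC=3
First time PC=3: D=-2

-2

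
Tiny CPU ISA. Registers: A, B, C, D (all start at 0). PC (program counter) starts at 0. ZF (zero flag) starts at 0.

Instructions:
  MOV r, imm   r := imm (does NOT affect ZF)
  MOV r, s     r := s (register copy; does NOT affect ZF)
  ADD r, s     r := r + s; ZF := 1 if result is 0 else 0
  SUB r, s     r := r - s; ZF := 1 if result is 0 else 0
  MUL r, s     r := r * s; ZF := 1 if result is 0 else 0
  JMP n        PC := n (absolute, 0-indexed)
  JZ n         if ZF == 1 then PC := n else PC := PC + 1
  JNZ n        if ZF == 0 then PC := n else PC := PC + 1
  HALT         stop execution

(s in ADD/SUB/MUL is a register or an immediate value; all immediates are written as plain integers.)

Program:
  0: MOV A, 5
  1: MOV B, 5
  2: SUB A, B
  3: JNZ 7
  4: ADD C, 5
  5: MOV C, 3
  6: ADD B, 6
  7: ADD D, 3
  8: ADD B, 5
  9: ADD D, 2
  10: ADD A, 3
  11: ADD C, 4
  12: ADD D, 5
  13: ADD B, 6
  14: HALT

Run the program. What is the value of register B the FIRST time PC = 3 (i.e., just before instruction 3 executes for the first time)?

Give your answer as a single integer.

Step 1: PC=0 exec 'MOV A, 5'. After: A=5 B=0 C=0 D=0 ZF=0 PC=1
Step 2: PC=1 exec 'MOV B, 5'. After: A=5 B=5 C=0 D=0 ZF=0 PC=2
Step 3: PC=2 exec 'SUB A, B'. After: A=0 B=5 C=0 D=0 ZF=1 PC=3
First time PC=3: B=5

5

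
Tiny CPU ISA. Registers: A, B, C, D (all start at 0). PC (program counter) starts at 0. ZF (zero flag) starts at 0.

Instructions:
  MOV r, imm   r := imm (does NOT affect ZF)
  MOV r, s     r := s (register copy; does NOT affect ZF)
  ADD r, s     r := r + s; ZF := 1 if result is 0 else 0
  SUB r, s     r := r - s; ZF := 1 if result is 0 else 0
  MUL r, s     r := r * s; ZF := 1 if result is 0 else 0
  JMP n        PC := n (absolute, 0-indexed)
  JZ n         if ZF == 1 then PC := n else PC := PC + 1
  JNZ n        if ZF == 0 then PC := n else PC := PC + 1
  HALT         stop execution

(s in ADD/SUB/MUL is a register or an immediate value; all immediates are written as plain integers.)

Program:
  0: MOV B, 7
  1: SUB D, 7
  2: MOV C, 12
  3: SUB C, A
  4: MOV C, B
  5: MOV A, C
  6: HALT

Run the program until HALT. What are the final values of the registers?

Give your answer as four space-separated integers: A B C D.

Answer: 7 7 7 -7

Derivation:
Step 1: PC=0 exec 'MOV B, 7'. After: A=0 B=7 C=0 D=0 ZF=0 PC=1
Step 2: PC=1 exec 'SUB D, 7'. After: A=0 B=7 C=0 D=-7 ZF=0 PC=2
Step 3: PC=2 exec 'MOV C, 12'. After: A=0 B=7 C=12 D=-7 ZF=0 PC=3
Step 4: PC=3 exec 'SUB C, A'. After: A=0 B=7 C=12 D=-7 ZF=0 PC=4
Step 5: PC=4 exec 'MOV C, B'. After: A=0 B=7 C=7 D=-7 ZF=0 PC=5
Step 6: PC=5 exec 'MOV A, C'. After: A=7 B=7 C=7 D=-7 ZF=0 PC=6
Step 7: PC=6 exec 'HALT'. After: A=7 B=7 C=7 D=-7 ZF=0 PC=6 HALTED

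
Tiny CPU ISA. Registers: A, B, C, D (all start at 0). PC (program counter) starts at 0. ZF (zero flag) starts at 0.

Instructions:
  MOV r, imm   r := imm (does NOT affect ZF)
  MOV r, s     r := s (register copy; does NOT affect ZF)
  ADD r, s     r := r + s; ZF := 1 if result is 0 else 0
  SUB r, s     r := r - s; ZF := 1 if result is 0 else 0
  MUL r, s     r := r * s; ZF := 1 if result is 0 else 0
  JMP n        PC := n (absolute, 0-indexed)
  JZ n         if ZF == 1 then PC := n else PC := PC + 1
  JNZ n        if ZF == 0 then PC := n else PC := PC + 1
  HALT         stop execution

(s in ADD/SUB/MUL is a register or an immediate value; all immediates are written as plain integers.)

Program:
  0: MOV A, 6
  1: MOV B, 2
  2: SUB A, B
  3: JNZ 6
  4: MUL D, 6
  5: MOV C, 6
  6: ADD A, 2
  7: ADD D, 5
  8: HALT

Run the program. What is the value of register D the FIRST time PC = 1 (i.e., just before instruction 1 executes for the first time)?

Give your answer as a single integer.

Step 1: PC=0 exec 'MOV A, 6'. After: A=6 B=0 C=0 D=0 ZF=0 PC=1
First time PC=1: D=0

0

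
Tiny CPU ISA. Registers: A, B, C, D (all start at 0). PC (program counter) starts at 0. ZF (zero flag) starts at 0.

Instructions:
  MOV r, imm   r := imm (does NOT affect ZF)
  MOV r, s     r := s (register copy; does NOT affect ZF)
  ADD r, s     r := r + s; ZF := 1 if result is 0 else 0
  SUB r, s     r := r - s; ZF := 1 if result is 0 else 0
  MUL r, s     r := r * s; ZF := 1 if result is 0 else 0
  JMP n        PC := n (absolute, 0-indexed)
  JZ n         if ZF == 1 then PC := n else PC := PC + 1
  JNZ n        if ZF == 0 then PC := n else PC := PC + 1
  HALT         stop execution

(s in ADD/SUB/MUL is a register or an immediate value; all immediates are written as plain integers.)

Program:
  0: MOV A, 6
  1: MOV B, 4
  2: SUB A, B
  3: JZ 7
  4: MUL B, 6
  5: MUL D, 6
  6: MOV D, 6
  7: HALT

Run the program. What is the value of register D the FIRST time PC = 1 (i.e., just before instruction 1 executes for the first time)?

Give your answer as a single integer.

Step 1: PC=0 exec 'MOV A, 6'. After: A=6 B=0 C=0 D=0 ZF=0 PC=1
First time PC=1: D=0

0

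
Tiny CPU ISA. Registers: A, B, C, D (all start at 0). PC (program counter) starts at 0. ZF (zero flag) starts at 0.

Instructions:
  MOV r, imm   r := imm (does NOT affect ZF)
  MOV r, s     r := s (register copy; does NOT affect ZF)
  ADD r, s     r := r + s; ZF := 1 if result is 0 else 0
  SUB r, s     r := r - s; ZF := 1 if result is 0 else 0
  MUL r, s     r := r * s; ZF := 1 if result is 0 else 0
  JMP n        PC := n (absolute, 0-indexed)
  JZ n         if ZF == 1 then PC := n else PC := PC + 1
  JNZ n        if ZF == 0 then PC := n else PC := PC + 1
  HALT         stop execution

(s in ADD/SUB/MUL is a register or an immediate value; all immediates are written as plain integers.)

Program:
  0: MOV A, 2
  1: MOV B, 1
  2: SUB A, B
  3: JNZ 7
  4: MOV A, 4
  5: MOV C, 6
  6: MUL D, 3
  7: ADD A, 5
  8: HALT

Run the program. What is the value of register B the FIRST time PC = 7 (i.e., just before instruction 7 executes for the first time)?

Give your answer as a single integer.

Step 1: PC=0 exec 'MOV A, 2'. After: A=2 B=0 C=0 D=0 ZF=0 PC=1
Step 2: PC=1 exec 'MOV B, 1'. After: A=2 B=1 C=0 D=0 ZF=0 PC=2
Step 3: PC=2 exec 'SUB A, B'. After: A=1 B=1 C=0 D=0 ZF=0 PC=3
Step 4: PC=3 exec 'JNZ 7'. After: A=1 B=1 C=0 D=0 ZF=0 PC=7
First time PC=7: B=1

1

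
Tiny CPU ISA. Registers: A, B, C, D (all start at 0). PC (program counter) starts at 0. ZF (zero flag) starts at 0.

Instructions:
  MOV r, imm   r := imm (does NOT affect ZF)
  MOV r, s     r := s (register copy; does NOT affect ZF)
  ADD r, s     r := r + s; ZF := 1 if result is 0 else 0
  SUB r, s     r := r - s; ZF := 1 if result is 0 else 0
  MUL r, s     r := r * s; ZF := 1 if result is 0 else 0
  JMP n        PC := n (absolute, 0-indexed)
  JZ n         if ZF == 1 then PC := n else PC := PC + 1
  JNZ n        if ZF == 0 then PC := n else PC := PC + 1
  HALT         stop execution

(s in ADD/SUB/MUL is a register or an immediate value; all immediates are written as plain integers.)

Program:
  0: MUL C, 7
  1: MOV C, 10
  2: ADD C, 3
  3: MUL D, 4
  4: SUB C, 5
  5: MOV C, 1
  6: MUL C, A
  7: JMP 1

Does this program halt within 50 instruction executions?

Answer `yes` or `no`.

Step 1: PC=0 exec 'MUL C, 7'. After: A=0 B=0 C=0 D=0 ZF=1 PC=1
Step 2: PC=1 exec 'MOV C, 10'. After: A=0 B=0 C=10 D=0 ZF=1 PC=2
Step 3: PC=2 exec 'ADD C, 3'. After: A=0 B=0 C=13 D=0 ZF=0 PC=3
Step 4: PC=3 exec 'MUL D, 4'. After: A=0 B=0 C=13 D=0 ZF=1 PC=4
Step 5: PC=4 exec 'SUB C, 5'. After: A=0 B=0 C=8 D=0 ZF=0 PC=5
Step 6: PC=5 exec 'MOV C, 1'. After: A=0 B=0 C=1 D=0 ZF=0 PC=6
Step 7: PC=6 exec 'MUL C, A'. After: A=0 B=0 C=0 D=0 ZF=1 PC=7
Step 8: PC=7 exec 'JMP 1'. After: A=0 B=0 C=0 D=0 ZF=1 PC=1
State after step 8 equals state after step 1: the program is in a cycle of length 7 and will never halt.

Answer: no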